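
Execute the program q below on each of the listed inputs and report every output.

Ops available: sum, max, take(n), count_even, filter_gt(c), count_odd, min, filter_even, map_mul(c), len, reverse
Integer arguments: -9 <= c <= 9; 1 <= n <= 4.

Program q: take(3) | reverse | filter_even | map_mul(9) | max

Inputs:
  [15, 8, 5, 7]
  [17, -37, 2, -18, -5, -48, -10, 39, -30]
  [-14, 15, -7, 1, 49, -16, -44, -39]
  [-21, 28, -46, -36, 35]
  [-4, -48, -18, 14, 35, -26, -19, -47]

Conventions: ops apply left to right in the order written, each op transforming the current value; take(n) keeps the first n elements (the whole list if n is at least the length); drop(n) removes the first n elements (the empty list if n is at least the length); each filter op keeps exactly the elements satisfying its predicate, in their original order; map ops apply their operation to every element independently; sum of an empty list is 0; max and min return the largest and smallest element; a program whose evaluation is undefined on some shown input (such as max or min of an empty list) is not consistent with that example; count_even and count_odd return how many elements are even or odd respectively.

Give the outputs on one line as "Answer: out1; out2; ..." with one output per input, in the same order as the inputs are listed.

72; 18; -126; 252; -36

Execution, op by op:
  [15, 8, 5, 7] -> [15, 8, 5] -> [5, 8, 15] -> [8] -> [72] -> 72
  [17, -37, 2, -18, -5, -48, -10, 39, -30] -> [17, -37, 2] -> [2, -37, 17] -> [2] -> [18] -> 18
  [-14, 15, -7, 1, 49, -16, -44, -39] -> [-14, 15, -7] -> [-7, 15, -14] -> [-14] -> [-126] -> -126
  [-21, 28, -46, -36, 35] -> [-21, 28, -46] -> [-46, 28, -21] -> [-46, 28] -> [-414, 252] -> 252
  [-4, -48, -18, 14, 35, -26, -19, -47] -> [-4, -48, -18] -> [-18, -48, -4] -> [-18, -48, -4] -> [-162, -432, -36] -> -36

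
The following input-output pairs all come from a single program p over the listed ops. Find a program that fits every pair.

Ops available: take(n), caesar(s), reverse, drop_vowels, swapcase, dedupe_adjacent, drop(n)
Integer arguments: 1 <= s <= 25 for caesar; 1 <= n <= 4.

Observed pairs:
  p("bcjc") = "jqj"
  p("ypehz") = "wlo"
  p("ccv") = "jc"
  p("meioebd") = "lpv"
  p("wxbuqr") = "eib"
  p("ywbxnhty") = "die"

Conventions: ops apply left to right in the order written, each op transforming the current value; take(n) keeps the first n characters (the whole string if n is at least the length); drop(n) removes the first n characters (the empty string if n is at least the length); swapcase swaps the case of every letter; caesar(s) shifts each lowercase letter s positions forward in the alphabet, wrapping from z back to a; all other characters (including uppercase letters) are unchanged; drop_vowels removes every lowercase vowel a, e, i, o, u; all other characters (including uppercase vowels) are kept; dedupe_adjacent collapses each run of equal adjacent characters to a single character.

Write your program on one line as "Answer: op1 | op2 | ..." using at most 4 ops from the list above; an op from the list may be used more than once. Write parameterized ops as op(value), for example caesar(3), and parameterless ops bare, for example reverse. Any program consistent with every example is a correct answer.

caesar(7) | drop(1) | take(3)

Check, running the answer program on each example:
  "bcjc" -> "ijqj" -> "jqj" -> "jqj"
  "ypehz" -> "fwlog" -> "wlog" -> "wlo"
  "ccv" -> "jjc" -> "jc" -> "jc"
  "meioebd" -> "tlpvlik" -> "lpvlik" -> "lpv"
  "wxbuqr" -> "deibxy" -> "eibxy" -> "eib"
  "ywbxnhty" -> "fdieuoaf" -> "dieuoaf" -> "die"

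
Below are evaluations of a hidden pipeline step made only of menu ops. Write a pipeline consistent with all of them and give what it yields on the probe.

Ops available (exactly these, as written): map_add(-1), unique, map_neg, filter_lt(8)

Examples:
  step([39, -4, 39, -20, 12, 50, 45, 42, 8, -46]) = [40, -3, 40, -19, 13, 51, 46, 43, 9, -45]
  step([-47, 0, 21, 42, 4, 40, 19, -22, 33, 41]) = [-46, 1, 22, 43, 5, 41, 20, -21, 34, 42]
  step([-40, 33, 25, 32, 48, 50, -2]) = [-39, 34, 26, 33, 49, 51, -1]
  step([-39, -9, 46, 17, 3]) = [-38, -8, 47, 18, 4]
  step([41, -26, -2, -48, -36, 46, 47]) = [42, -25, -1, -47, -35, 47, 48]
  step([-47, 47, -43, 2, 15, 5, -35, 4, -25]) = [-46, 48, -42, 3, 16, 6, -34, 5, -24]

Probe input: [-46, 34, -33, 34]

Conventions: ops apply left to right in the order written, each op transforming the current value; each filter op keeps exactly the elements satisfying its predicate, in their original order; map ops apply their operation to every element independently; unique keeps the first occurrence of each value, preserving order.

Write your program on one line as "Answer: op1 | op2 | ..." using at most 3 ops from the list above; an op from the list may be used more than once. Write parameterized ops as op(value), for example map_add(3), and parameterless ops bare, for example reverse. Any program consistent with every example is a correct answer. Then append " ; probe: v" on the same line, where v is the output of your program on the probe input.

map_neg | map_add(-1) | map_neg ; probe: [-45, 35, -32, 35]

Check, running the answer program on each example:
  [39, -4, 39, -20, 12, 50, 45, 42, 8, -46] -> [-39, 4, -39, 20, -12, -50, -45, -42, -8, 46] -> [-40, 3, -40, 19, -13, -51, -46, -43, -9, 45] -> [40, -3, 40, -19, 13, 51, 46, 43, 9, -45]
  [-47, 0, 21, 42, 4, 40, 19, -22, 33, 41] -> [47, 0, -21, -42, -4, -40, -19, 22, -33, -41] -> [46, -1, -22, -43, -5, -41, -20, 21, -34, -42] -> [-46, 1, 22, 43, 5, 41, 20, -21, 34, 42]
  [-40, 33, 25, 32, 48, 50, -2] -> [40, -33, -25, -32, -48, -50, 2] -> [39, -34, -26, -33, -49, -51, 1] -> [-39, 34, 26, 33, 49, 51, -1]
  [-39, -9, 46, 17, 3] -> [39, 9, -46, -17, -3] -> [38, 8, -47, -18, -4] -> [-38, -8, 47, 18, 4]
  [41, -26, -2, -48, -36, 46, 47] -> [-41, 26, 2, 48, 36, -46, -47] -> [-42, 25, 1, 47, 35, -47, -48] -> [42, -25, -1, -47, -35, 47, 48]
  [-47, 47, -43, 2, 15, 5, -35, 4, -25] -> [47, -47, 43, -2, -15, -5, 35, -4, 25] -> [46, -48, 42, -3, -16, -6, 34, -5, 24] -> [-46, 48, -42, 3, 16, 6, -34, 5, -24]
  probe: [-46, 34, -33, 34] -> [46, -34, 33, -34] -> [45, -35, 32, -35] -> [-45, 35, -32, 35]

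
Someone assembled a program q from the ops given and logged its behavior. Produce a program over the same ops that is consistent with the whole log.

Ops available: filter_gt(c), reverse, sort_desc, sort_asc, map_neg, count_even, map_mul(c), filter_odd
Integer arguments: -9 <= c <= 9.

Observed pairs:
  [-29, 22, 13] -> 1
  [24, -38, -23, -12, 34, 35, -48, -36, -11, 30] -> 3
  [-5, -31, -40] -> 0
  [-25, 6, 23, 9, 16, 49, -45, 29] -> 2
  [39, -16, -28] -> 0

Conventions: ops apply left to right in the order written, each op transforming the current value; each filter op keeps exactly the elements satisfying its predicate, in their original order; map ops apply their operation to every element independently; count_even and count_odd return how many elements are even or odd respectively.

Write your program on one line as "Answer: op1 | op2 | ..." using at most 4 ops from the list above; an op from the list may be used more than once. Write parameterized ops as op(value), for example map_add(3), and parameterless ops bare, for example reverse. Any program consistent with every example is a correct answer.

filter_gt(-8) | filter_gt(0) | sort_asc | count_even

Check, running the answer program on each example:
  [-29, 22, 13] -> [22, 13] -> [22, 13] -> [13, 22] -> 1
  [24, -38, -23, -12, 34, 35, -48, -36, -11, 30] -> [24, 34, 35, 30] -> [24, 34, 35, 30] -> [24, 30, 34, 35] -> 3
  [-5, -31, -40] -> [-5] -> [] -> [] -> 0
  [-25, 6, 23, 9, 16, 49, -45, 29] -> [6, 23, 9, 16, 49, 29] -> [6, 23, 9, 16, 49, 29] -> [6, 9, 16, 23, 29, 49] -> 2
  [39, -16, -28] -> [39] -> [39] -> [39] -> 0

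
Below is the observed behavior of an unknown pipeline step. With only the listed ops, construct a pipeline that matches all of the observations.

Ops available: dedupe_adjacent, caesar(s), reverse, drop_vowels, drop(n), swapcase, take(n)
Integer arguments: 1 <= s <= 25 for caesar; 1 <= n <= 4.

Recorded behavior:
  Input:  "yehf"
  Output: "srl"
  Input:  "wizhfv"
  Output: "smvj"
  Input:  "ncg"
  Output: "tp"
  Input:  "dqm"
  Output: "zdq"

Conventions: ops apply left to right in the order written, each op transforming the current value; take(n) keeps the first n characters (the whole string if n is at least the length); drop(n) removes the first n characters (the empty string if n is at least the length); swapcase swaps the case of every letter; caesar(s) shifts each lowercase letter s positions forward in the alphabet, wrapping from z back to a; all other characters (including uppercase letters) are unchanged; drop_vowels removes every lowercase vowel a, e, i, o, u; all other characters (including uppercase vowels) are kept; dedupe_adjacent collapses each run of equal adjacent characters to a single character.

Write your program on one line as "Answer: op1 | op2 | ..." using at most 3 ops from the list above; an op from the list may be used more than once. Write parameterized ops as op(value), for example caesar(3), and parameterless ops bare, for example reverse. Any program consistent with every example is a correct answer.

caesar(13) | drop_vowels | reverse

Check, running the answer program on each example:
  "yehf" -> "lrus" -> "lrs" -> "srl"
  "wizhfv" -> "jvmusi" -> "jvms" -> "smvj"
  "ncg" -> "apt" -> "pt" -> "tp"
  "dqm" -> "qdz" -> "qdz" -> "zdq"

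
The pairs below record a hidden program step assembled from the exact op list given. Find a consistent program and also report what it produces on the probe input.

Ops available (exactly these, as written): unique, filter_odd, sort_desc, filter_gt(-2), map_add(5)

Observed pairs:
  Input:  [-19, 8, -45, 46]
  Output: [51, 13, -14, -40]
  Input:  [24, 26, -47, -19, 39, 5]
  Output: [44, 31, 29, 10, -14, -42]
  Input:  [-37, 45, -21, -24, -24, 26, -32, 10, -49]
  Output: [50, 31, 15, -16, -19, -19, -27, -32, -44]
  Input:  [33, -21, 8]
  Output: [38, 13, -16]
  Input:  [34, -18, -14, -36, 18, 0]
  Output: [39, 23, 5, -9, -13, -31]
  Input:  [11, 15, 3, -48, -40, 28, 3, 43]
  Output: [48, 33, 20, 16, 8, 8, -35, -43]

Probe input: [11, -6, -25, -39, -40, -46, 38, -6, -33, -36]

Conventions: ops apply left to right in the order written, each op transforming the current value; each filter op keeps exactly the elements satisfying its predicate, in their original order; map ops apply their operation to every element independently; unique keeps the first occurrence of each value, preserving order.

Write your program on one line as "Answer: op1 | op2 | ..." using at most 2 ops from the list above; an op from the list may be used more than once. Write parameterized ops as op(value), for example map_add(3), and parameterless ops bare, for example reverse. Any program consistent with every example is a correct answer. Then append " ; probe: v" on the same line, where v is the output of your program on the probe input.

map_add(5) | sort_desc ; probe: [43, 16, -1, -1, -20, -28, -31, -34, -35, -41]

Check, running the answer program on each example:
  [-19, 8, -45, 46] -> [-14, 13, -40, 51] -> [51, 13, -14, -40]
  [24, 26, -47, -19, 39, 5] -> [29, 31, -42, -14, 44, 10] -> [44, 31, 29, 10, -14, -42]
  [-37, 45, -21, -24, -24, 26, -32, 10, -49] -> [-32, 50, -16, -19, -19, 31, -27, 15, -44] -> [50, 31, 15, -16, -19, -19, -27, -32, -44]
  [33, -21, 8] -> [38, -16, 13] -> [38, 13, -16]
  [34, -18, -14, -36, 18, 0] -> [39, -13, -9, -31, 23, 5] -> [39, 23, 5, -9, -13, -31]
  [11, 15, 3, -48, -40, 28, 3, 43] -> [16, 20, 8, -43, -35, 33, 8, 48] -> [48, 33, 20, 16, 8, 8, -35, -43]
  probe: [11, -6, -25, -39, -40, -46, 38, -6, -33, -36] -> [16, -1, -20, -34, -35, -41, 43, -1, -28, -31] -> [43, 16, -1, -1, -20, -28, -31, -34, -35, -41]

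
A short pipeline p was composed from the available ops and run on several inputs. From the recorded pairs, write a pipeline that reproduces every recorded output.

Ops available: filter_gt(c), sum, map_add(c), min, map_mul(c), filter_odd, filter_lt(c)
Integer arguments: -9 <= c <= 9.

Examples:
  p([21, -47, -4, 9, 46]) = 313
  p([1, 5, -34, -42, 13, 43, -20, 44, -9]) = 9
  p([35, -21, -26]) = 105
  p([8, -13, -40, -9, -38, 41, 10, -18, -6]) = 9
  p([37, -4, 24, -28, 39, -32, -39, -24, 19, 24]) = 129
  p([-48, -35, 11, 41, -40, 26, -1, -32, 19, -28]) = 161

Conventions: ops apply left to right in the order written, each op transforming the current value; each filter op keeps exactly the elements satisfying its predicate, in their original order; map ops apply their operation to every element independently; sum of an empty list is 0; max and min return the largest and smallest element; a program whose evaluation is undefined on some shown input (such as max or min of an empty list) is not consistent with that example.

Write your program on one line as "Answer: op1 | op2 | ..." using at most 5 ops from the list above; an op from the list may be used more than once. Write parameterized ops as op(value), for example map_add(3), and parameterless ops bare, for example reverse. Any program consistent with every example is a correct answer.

map_add(7) | map_mul(-8) | filter_gt(4) | map_add(-7) | min

Check, running the answer program on each example:
  [21, -47, -4, 9, 46] -> [28, -40, 3, 16, 53] -> [-224, 320, -24, -128, -424] -> [320] -> [313] -> 313
  [1, 5, -34, -42, 13, 43, -20, 44, -9] -> [8, 12, -27, -35, 20, 50, -13, 51, -2] -> [-64, -96, 216, 280, -160, -400, 104, -408, 16] -> [216, 280, 104, 16] -> [209, 273, 97, 9] -> 9
  [35, -21, -26] -> [42, -14, -19] -> [-336, 112, 152] -> [112, 152] -> [105, 145] -> 105
  [8, -13, -40, -9, -38, 41, 10, -18, -6] -> [15, -6, -33, -2, -31, 48, 17, -11, 1] -> [-120, 48, 264, 16, 248, -384, -136, 88, -8] -> [48, 264, 16, 248, 88] -> [41, 257, 9, 241, 81] -> 9
  [37, -4, 24, -28, 39, -32, -39, -24, 19, 24] -> [44, 3, 31, -21, 46, -25, -32, -17, 26, 31] -> [-352, -24, -248, 168, -368, 200, 256, 136, -208, -248] -> [168, 200, 256, 136] -> [161, 193, 249, 129] -> 129
  [-48, -35, 11, 41, -40, 26, -1, -32, 19, -28] -> [-41, -28, 18, 48, -33, 33, 6, -25, 26, -21] -> [328, 224, -144, -384, 264, -264, -48, 200, -208, 168] -> [328, 224, 264, 200, 168] -> [321, 217, 257, 193, 161] -> 161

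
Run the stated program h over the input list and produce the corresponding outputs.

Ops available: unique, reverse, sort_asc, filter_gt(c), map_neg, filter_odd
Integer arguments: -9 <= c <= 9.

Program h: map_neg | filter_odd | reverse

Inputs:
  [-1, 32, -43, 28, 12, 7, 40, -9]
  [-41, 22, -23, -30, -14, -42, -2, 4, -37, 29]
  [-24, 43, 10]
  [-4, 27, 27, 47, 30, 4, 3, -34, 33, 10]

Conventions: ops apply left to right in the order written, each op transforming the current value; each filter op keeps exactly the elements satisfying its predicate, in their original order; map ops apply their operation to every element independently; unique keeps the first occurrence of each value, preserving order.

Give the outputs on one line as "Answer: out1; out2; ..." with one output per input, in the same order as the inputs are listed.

Execution, op by op:
  [-1, 32, -43, 28, 12, 7, 40, -9] -> [1, -32, 43, -28, -12, -7, -40, 9] -> [1, 43, -7, 9] -> [9, -7, 43, 1]
  [-41, 22, -23, -30, -14, -42, -2, 4, -37, 29] -> [41, -22, 23, 30, 14, 42, 2, -4, 37, -29] -> [41, 23, 37, -29] -> [-29, 37, 23, 41]
  [-24, 43, 10] -> [24, -43, -10] -> [-43] -> [-43]
  [-4, 27, 27, 47, 30, 4, 3, -34, 33, 10] -> [4, -27, -27, -47, -30, -4, -3, 34, -33, -10] -> [-27, -27, -47, -3, -33] -> [-33, -3, -47, -27, -27]

[9, -7, 43, 1]; [-29, 37, 23, 41]; [-43]; [-33, -3, -47, -27, -27]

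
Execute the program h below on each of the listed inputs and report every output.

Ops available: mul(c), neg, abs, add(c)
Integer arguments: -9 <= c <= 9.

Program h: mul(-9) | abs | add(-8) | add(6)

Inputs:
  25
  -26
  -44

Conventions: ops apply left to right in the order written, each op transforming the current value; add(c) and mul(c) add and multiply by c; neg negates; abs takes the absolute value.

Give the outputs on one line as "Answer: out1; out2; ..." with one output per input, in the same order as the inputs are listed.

Execution, op by op:
  25 -> -225 -> 225 -> 217 -> 223
  -26 -> 234 -> 234 -> 226 -> 232
  -44 -> 396 -> 396 -> 388 -> 394

223; 232; 394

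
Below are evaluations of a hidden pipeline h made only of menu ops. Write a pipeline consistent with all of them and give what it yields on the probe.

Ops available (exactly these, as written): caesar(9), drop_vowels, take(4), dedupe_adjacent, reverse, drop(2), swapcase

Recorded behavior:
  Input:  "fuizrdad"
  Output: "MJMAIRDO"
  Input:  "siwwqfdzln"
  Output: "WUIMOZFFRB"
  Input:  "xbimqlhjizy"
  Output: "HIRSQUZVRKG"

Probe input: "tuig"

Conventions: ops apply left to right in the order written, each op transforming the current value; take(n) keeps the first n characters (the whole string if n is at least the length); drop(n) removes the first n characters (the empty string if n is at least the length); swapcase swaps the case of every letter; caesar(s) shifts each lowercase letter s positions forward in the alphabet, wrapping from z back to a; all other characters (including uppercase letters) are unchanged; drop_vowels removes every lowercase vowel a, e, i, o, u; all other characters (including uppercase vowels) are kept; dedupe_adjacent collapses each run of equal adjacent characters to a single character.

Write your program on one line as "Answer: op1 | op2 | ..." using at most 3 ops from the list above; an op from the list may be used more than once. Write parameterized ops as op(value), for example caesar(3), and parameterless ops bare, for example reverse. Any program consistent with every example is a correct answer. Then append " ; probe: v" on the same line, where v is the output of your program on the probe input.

caesar(9) | swapcase | reverse ; probe: "PRDC"

Check, running the answer program on each example:
  "fuizrdad" -> "odriamjm" -> "ODRIAMJM" -> "MJMAIRDO"
  "siwwqfdzln" -> "brffzomiuw" -> "BRFFZOMIUW" -> "WUIMOZFFRB"
  "xbimqlhjizy" -> "gkrvzuqsrih" -> "GKRVZUQSRIH" -> "HIRSQUZVRKG"
  probe: "tuig" -> "cdrp" -> "CDRP" -> "PRDC"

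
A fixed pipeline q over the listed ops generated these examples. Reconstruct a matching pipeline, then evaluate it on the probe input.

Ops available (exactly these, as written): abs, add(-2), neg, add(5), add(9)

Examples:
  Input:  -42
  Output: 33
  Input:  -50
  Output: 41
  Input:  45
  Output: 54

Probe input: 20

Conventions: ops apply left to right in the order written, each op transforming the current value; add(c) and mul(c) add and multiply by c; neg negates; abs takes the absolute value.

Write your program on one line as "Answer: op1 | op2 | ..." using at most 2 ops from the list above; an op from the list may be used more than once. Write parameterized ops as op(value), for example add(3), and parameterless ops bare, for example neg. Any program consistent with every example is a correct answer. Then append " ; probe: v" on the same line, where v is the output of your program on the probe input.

add(9) | abs ; probe: 29

Check, running the answer program on each example:
  -42 -> -33 -> 33
  -50 -> -41 -> 41
  45 -> 54 -> 54
  probe: 20 -> 29 -> 29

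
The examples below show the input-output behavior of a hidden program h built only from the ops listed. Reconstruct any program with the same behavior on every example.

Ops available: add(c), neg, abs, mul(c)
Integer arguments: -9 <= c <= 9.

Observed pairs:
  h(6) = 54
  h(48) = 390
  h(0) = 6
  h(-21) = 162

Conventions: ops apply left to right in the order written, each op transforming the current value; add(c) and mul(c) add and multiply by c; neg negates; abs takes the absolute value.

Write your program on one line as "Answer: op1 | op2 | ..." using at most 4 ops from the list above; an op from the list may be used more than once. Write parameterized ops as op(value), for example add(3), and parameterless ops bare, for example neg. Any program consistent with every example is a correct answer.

mul(8) | add(6) | abs

Check, running the answer program on each example:
  6 -> 48 -> 54 -> 54
  48 -> 384 -> 390 -> 390
  0 -> 0 -> 6 -> 6
  -21 -> -168 -> -162 -> 162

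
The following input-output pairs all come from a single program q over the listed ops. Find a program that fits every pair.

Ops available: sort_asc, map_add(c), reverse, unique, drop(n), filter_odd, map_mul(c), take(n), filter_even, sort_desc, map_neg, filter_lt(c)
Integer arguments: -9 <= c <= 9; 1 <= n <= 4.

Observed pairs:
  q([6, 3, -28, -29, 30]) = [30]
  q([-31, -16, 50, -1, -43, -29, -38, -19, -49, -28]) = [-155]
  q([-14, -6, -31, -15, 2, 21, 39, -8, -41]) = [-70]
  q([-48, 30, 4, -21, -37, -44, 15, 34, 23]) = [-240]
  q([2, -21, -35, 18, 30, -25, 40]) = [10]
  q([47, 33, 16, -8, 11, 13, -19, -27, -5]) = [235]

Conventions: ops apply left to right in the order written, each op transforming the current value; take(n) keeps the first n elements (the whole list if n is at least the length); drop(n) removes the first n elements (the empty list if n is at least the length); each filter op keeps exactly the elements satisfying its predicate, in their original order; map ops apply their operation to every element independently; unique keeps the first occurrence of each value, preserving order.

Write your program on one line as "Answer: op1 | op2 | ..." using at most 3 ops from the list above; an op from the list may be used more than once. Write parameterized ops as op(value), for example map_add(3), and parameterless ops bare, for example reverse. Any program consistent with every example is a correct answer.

take(1) | map_neg | map_mul(-5)

Check, running the answer program on each example:
  [6, 3, -28, -29, 30] -> [6] -> [-6] -> [30]
  [-31, -16, 50, -1, -43, -29, -38, -19, -49, -28] -> [-31] -> [31] -> [-155]
  [-14, -6, -31, -15, 2, 21, 39, -8, -41] -> [-14] -> [14] -> [-70]
  [-48, 30, 4, -21, -37, -44, 15, 34, 23] -> [-48] -> [48] -> [-240]
  [2, -21, -35, 18, 30, -25, 40] -> [2] -> [-2] -> [10]
  [47, 33, 16, -8, 11, 13, -19, -27, -5] -> [47] -> [-47] -> [235]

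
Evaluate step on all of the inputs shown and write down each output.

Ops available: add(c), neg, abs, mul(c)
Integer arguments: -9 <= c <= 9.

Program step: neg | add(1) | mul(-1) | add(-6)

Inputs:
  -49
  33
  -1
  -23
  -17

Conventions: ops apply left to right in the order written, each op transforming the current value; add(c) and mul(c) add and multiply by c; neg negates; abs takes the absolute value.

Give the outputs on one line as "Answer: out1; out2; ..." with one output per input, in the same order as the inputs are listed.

Execution, op by op:
  -49 -> 49 -> 50 -> -50 -> -56
  33 -> -33 -> -32 -> 32 -> 26
  -1 -> 1 -> 2 -> -2 -> -8
  -23 -> 23 -> 24 -> -24 -> -30
  -17 -> 17 -> 18 -> -18 -> -24

-56; 26; -8; -30; -24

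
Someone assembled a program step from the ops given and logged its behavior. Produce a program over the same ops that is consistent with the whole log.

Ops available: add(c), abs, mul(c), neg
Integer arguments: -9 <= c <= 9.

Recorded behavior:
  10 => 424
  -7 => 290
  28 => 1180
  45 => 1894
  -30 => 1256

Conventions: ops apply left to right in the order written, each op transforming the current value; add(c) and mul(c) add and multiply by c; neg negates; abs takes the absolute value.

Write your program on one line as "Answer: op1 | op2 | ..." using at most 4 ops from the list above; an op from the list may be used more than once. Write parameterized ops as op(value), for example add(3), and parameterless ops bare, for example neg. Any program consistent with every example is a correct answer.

mul(7) | mul(6) | add(4) | abs

Check, running the answer program on each example:
  10 -> 70 -> 420 -> 424 -> 424
  -7 -> -49 -> -294 -> -290 -> 290
  28 -> 196 -> 1176 -> 1180 -> 1180
  45 -> 315 -> 1890 -> 1894 -> 1894
  -30 -> -210 -> -1260 -> -1256 -> 1256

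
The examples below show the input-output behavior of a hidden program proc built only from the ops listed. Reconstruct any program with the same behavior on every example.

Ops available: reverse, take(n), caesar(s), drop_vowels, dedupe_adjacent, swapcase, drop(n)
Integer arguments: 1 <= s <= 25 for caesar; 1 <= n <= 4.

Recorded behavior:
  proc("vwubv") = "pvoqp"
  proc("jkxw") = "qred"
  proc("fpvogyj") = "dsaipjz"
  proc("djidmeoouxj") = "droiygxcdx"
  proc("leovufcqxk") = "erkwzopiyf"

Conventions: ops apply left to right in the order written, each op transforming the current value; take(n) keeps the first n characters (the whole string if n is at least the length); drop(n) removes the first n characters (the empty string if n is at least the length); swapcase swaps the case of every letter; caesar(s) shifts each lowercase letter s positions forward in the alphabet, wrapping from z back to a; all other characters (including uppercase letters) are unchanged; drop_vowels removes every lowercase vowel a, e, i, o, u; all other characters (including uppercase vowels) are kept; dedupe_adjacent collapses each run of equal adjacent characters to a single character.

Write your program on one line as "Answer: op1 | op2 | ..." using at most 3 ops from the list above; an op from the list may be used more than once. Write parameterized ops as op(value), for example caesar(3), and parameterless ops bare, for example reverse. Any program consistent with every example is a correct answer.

caesar(20) | dedupe_adjacent | reverse

Check, running the answer program on each example:
  "vwubv" -> "pqovp" -> "pqovp" -> "pvoqp"
  "jkxw" -> "derq" -> "derq" -> "qred"
  "fpvogyj" -> "zjpiasd" -> "zjpiasd" -> "dsaipjz"
  "djidmeoouxj" -> "xdcxgyiiord" -> "xdcxgyiord" -> "droiygxcdx"
  "leovufcqxk" -> "fyipozwkre" -> "fyipozwkre" -> "erkwzopiyf"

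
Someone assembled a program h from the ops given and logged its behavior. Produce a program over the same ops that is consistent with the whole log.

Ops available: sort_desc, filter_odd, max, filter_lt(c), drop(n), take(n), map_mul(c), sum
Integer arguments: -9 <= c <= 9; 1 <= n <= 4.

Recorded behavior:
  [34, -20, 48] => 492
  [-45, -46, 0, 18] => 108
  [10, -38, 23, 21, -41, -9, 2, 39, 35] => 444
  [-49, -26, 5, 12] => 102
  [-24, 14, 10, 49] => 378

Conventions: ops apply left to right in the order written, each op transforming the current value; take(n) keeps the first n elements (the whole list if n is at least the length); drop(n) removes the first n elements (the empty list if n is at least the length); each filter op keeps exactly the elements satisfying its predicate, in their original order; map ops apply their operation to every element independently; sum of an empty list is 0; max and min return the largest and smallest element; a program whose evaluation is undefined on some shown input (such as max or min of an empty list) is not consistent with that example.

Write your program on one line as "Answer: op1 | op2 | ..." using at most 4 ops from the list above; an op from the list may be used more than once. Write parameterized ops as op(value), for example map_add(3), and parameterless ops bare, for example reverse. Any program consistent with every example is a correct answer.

sort_desc | take(2) | map_mul(6) | sum

Check, running the answer program on each example:
  [34, -20, 48] -> [48, 34, -20] -> [48, 34] -> [288, 204] -> 492
  [-45, -46, 0, 18] -> [18, 0, -45, -46] -> [18, 0] -> [108, 0] -> 108
  [10, -38, 23, 21, -41, -9, 2, 39, 35] -> [39, 35, 23, 21, 10, 2, -9, -38, -41] -> [39, 35] -> [234, 210] -> 444
  [-49, -26, 5, 12] -> [12, 5, -26, -49] -> [12, 5] -> [72, 30] -> 102
  [-24, 14, 10, 49] -> [49, 14, 10, -24] -> [49, 14] -> [294, 84] -> 378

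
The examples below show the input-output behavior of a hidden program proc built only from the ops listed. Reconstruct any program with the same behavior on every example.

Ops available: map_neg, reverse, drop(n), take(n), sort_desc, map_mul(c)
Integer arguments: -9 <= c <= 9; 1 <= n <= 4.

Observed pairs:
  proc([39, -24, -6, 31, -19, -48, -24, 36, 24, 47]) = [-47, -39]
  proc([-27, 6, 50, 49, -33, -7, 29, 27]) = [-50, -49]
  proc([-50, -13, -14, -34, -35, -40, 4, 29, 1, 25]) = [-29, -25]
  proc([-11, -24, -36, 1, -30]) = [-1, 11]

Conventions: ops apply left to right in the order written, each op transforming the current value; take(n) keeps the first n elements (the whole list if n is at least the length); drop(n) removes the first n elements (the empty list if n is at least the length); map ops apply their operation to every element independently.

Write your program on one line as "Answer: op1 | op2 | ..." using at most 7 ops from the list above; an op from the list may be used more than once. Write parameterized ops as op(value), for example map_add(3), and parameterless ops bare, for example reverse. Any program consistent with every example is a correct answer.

sort_desc | reverse | drop(1) | sort_desc | map_neg | take(2)

Check, running the answer program on each example:
  [39, -24, -6, 31, -19, -48, -24, 36, 24, 47] -> [47, 39, 36, 31, 24, -6, -19, -24, -24, -48] -> [-48, -24, -24, -19, -6, 24, 31, 36, 39, 47] -> [-24, -24, -19, -6, 24, 31, 36, 39, 47] -> [47, 39, 36, 31, 24, -6, -19, -24, -24] -> [-47, -39, -36, -31, -24, 6, 19, 24, 24] -> [-47, -39]
  [-27, 6, 50, 49, -33, -7, 29, 27] -> [50, 49, 29, 27, 6, -7, -27, -33] -> [-33, -27, -7, 6, 27, 29, 49, 50] -> [-27, -7, 6, 27, 29, 49, 50] -> [50, 49, 29, 27, 6, -7, -27] -> [-50, -49, -29, -27, -6, 7, 27] -> [-50, -49]
  [-50, -13, -14, -34, -35, -40, 4, 29, 1, 25] -> [29, 25, 4, 1, -13, -14, -34, -35, -40, -50] -> [-50, -40, -35, -34, -14, -13, 1, 4, 25, 29] -> [-40, -35, -34, -14, -13, 1, 4, 25, 29] -> [29, 25, 4, 1, -13, -14, -34, -35, -40] -> [-29, -25, -4, -1, 13, 14, 34, 35, 40] -> [-29, -25]
  [-11, -24, -36, 1, -30] -> [1, -11, -24, -30, -36] -> [-36, -30, -24, -11, 1] -> [-30, -24, -11, 1] -> [1, -11, -24, -30] -> [-1, 11, 24, 30] -> [-1, 11]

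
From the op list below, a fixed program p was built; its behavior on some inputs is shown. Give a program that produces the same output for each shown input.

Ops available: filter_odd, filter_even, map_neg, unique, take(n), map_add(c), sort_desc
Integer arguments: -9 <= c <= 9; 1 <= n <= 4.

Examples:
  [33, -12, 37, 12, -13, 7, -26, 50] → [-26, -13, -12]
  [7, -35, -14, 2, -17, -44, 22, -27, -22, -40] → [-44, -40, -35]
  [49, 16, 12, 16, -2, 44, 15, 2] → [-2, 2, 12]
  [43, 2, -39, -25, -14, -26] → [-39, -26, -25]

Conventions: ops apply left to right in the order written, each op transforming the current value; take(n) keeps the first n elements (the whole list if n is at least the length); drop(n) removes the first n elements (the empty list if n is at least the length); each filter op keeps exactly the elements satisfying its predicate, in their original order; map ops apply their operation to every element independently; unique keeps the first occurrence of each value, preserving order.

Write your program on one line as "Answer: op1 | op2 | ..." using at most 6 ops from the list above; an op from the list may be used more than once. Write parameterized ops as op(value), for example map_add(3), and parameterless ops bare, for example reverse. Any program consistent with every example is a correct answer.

map_neg | sort_desc | unique | take(3) | map_neg

Check, running the answer program on each example:
  [33, -12, 37, 12, -13, 7, -26, 50] -> [-33, 12, -37, -12, 13, -7, 26, -50] -> [26, 13, 12, -7, -12, -33, -37, -50] -> [26, 13, 12, -7, -12, -33, -37, -50] -> [26, 13, 12] -> [-26, -13, -12]
  [7, -35, -14, 2, -17, -44, 22, -27, -22, -40] -> [-7, 35, 14, -2, 17, 44, -22, 27, 22, 40] -> [44, 40, 35, 27, 22, 17, 14, -2, -7, -22] -> [44, 40, 35, 27, 22, 17, 14, -2, -7, -22] -> [44, 40, 35] -> [-44, -40, -35]
  [49, 16, 12, 16, -2, 44, 15, 2] -> [-49, -16, -12, -16, 2, -44, -15, -2] -> [2, -2, -12, -15, -16, -16, -44, -49] -> [2, -2, -12, -15, -16, -44, -49] -> [2, -2, -12] -> [-2, 2, 12]
  [43, 2, -39, -25, -14, -26] -> [-43, -2, 39, 25, 14, 26] -> [39, 26, 25, 14, -2, -43] -> [39, 26, 25, 14, -2, -43] -> [39, 26, 25] -> [-39, -26, -25]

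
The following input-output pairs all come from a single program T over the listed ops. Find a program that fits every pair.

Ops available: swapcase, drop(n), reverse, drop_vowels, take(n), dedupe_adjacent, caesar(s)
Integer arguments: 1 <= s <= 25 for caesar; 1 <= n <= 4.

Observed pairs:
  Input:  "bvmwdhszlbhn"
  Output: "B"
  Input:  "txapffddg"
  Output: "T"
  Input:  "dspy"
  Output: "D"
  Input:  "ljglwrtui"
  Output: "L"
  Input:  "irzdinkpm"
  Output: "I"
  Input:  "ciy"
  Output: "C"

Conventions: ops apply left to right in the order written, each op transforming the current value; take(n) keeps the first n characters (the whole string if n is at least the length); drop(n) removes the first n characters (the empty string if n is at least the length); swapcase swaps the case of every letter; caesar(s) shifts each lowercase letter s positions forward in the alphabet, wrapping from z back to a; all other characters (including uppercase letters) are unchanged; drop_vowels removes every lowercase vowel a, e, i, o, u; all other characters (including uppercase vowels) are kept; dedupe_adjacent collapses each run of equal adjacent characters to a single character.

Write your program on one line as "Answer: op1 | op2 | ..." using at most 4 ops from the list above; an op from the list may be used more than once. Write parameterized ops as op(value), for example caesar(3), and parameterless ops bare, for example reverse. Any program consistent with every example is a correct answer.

take(2) | take(1) | swapcase

Check, running the answer program on each example:
  "bvmwdhszlbhn" -> "bv" -> "b" -> "B"
  "txapffddg" -> "tx" -> "t" -> "T"
  "dspy" -> "ds" -> "d" -> "D"
  "ljglwrtui" -> "lj" -> "l" -> "L"
  "irzdinkpm" -> "ir" -> "i" -> "I"
  "ciy" -> "ci" -> "c" -> "C"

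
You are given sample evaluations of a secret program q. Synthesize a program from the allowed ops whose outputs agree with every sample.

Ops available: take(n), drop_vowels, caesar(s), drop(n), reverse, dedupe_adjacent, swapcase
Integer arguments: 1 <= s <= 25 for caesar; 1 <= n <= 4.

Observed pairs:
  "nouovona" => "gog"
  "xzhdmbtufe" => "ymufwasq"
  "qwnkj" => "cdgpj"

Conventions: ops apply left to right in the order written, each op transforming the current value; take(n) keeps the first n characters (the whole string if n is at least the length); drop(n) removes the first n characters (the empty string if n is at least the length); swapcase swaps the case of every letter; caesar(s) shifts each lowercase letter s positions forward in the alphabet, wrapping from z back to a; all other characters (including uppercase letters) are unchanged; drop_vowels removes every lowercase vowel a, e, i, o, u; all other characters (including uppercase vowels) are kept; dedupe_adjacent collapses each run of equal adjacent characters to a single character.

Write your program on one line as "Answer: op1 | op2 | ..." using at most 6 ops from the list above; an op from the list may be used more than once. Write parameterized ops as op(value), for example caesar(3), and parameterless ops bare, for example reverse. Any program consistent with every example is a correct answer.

drop_vowels | reverse | caesar(16) | caesar(15) | caesar(14)

Check, running the answer program on each example:
  "nouovona" -> "nvn" -> "nvn" -> "dld" -> "sas" -> "gog"
  "xzhdmbtufe" -> "xzhdmbtf" -> "ftbmdhzx" -> "vjrctxpn" -> "kygrimec" -> "ymufwasq"
  "qwnkj" -> "qwnkj" -> "jknwq" -> "zadmg" -> "opsbv" -> "cdgpj"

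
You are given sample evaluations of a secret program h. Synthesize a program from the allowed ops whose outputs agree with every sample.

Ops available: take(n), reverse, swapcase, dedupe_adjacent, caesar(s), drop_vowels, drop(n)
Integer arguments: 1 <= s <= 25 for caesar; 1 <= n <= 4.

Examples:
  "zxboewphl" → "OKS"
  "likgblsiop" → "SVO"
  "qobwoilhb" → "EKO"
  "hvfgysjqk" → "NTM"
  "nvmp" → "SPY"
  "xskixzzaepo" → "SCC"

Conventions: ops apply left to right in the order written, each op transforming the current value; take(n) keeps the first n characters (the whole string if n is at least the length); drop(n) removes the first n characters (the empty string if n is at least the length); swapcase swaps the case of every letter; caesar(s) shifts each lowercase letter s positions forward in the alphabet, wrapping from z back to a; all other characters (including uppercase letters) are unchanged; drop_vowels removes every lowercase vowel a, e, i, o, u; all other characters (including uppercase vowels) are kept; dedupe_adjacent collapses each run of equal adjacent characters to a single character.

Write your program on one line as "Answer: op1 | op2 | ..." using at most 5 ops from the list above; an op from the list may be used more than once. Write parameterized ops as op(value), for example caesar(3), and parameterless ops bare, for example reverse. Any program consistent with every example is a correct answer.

drop_vowels | caesar(3) | reverse | take(3) | swapcase

Check, running the answer program on each example:
  "zxboewphl" -> "zxbwphl" -> "caezsko" -> "okszeac" -> "oks" -> "OKS"
  "likgblsiop" -> "lkgblsp" -> "onjeovs" -> "svoejno" -> "svo" -> "SVO"
  "qobwoilhb" -> "qbwlhb" -> "tezoke" -> "ekozet" -> "eko" -> "EKO"
  "hvfgysjqk" -> "hvfgysjqk" -> "kyijbvmtn" -> "ntmvbjiyk" -> "ntm" -> "NTM"
  "nvmp" -> "nvmp" -> "qyps" -> "spyq" -> "spy" -> "SPY"
  "xskixzzaepo" -> "xskxzzp" -> "avnaccs" -> "sccanva" -> "scc" -> "SCC"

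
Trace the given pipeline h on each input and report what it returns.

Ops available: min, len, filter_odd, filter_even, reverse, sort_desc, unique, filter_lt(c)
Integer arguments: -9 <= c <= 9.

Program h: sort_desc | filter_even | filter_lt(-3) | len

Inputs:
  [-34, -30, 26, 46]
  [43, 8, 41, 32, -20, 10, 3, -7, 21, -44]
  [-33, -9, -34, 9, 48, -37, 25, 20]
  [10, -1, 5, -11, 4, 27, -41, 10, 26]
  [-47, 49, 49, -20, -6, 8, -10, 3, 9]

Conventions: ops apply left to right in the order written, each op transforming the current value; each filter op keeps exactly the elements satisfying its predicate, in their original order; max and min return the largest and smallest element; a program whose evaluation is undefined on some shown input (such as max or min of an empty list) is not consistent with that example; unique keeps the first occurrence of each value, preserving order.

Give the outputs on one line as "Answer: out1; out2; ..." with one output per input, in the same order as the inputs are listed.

2; 2; 1; 0; 3

Execution, op by op:
  [-34, -30, 26, 46] -> [46, 26, -30, -34] -> [46, 26, -30, -34] -> [-30, -34] -> 2
  [43, 8, 41, 32, -20, 10, 3, -7, 21, -44] -> [43, 41, 32, 21, 10, 8, 3, -7, -20, -44] -> [32, 10, 8, -20, -44] -> [-20, -44] -> 2
  [-33, -9, -34, 9, 48, -37, 25, 20] -> [48, 25, 20, 9, -9, -33, -34, -37] -> [48, 20, -34] -> [-34] -> 1
  [10, -1, 5, -11, 4, 27, -41, 10, 26] -> [27, 26, 10, 10, 5, 4, -1, -11, -41] -> [26, 10, 10, 4] -> [] -> 0
  [-47, 49, 49, -20, -6, 8, -10, 3, 9] -> [49, 49, 9, 8, 3, -6, -10, -20, -47] -> [8, -6, -10, -20] -> [-6, -10, -20] -> 3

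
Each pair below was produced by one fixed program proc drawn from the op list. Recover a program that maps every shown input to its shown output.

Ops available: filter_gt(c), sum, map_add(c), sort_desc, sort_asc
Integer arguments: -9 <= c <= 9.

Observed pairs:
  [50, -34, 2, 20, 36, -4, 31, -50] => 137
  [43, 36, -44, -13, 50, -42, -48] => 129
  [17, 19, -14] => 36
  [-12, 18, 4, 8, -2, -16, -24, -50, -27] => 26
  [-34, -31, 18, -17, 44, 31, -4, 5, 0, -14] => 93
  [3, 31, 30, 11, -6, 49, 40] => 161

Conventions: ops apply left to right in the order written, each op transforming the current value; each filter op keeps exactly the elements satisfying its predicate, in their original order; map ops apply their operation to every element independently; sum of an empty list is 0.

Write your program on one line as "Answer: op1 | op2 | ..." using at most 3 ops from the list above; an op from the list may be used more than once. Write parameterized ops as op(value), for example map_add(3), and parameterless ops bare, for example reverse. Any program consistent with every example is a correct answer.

sort_asc | filter_gt(7) | sum

Check, running the answer program on each example:
  [50, -34, 2, 20, 36, -4, 31, -50] -> [-50, -34, -4, 2, 20, 31, 36, 50] -> [20, 31, 36, 50] -> 137
  [43, 36, -44, -13, 50, -42, -48] -> [-48, -44, -42, -13, 36, 43, 50] -> [36, 43, 50] -> 129
  [17, 19, -14] -> [-14, 17, 19] -> [17, 19] -> 36
  [-12, 18, 4, 8, -2, -16, -24, -50, -27] -> [-50, -27, -24, -16, -12, -2, 4, 8, 18] -> [8, 18] -> 26
  [-34, -31, 18, -17, 44, 31, -4, 5, 0, -14] -> [-34, -31, -17, -14, -4, 0, 5, 18, 31, 44] -> [18, 31, 44] -> 93
  [3, 31, 30, 11, -6, 49, 40] -> [-6, 3, 11, 30, 31, 40, 49] -> [11, 30, 31, 40, 49] -> 161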